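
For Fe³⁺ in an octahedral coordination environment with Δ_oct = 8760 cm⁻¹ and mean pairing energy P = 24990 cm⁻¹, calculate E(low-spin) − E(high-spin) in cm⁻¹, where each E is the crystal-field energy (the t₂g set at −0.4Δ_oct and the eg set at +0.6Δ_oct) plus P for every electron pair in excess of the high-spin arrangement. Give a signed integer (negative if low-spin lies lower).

32460

Group 8 minus oxidation state +3 gives a d⁵ configuration for Fe³⁺.
High-spin: t₂g³ eg², CFSE = 0.0Δ_oct = 0 cm⁻¹.
Low-spin t₂g⁵ eg⁰ gives -2.0Δ_oct = -17520 cm⁻¹, but forming 2 extra pairs costs 2P = 49980 cm⁻¹, so E(LS) = -17520 + 49980 = 32460 cm⁻¹.
Thus E(LS) − E(HS) = 32460 cm⁻¹.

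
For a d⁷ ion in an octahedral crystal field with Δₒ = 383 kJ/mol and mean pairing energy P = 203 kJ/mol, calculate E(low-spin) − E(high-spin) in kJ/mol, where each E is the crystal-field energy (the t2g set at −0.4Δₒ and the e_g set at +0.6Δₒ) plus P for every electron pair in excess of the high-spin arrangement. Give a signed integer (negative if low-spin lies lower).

In the high-spin limit (t2g^5 e_g^2) the orbital term is -0.8Δₒ = -306 kJ/mol, with no excess pairing.
Low-spin: t2g^6 e_g^1, orbital CFSE = -1.8Δₒ = -689 kJ/mol; plus 1 excess pair × P = +203 kJ/mol; total -486 kJ/mol.
E(LS) − E(HS) = -486 − (-306) = -180 kJ/mol.

-180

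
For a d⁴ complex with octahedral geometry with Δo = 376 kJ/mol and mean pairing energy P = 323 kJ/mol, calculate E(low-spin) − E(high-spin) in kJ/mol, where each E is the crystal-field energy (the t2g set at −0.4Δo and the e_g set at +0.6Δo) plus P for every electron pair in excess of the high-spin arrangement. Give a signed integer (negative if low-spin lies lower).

High-spin: t2g^3 e_g^1, CFSE = -0.6Δo = -226 kJ/mol.
Low-spin: t2g^4 e_g^0, orbital CFSE = -1.6Δo = -602 kJ/mol; plus 1 excess pair × P = +323 kJ/mol; total -279 kJ/mol.
E(LS) − E(HS) = -279 − (-226) = -53 kJ/mol.

-53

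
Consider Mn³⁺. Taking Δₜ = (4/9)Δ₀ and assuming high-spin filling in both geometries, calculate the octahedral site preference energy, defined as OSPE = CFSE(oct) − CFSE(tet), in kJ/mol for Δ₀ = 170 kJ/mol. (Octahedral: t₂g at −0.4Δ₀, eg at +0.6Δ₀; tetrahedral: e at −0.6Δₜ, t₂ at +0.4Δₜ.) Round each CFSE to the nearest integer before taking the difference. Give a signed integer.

-72

Mn is in group 7, so Mn³⁺ is d⁴ (7 − 3 = 4).
Octahedral high-spin t₂g³ eg¹: CFSE = -0.6 × 170 = -102 kJ/mol.
Tetrahedral e² t₂² gives -0.4Δₜ = -0.4 × (4/9) × 170 = -30 kJ/mol.
OSPE = -102 − (-30) = -72 kJ/mol.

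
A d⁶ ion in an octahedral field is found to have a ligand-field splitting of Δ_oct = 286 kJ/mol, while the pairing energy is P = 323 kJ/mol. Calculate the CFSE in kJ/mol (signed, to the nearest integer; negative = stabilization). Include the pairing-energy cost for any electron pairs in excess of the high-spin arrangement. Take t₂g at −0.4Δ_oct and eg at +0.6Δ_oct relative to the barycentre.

-114

With Δ_oct < P the complex is high-spin.
Configuration: t₂g⁴ eg².
Orbital CFSE = -0.4Δ_oct = -0.4 × 286 = -114 kJ/mol.
High-spin has no excess pairs, so no pairing correction applies.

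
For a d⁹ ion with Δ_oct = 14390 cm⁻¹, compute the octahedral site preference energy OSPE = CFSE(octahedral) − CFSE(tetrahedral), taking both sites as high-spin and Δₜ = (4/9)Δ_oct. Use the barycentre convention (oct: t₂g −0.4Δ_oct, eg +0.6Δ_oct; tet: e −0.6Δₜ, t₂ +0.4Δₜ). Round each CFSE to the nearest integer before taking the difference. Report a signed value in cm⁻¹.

Octahedral (high-spin): t₂g⁶ eg³, CFSE = 6(−0.4) + 3(+0.6) = -0.6Δ_oct = -0.6 × 14390 = -8634 cm⁻¹.
In a tetrahedral site the filling is e⁴ t₂⁵: CFSE(tet) = -0.4Δₜ = -0.4 × (4/9)(14390) = -2558 cm⁻¹.
OSPE = CFSE(oct) − CFSE(tet) = -8634 − (-2558) = -6076 cm⁻¹.

-6076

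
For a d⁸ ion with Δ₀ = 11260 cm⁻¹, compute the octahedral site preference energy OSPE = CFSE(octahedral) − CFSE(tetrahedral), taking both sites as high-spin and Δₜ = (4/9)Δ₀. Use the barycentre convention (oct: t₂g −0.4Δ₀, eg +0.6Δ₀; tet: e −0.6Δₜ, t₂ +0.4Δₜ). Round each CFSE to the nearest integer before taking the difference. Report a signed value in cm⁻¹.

Octahedral (high-spin): t₂g⁶ eg², CFSE = 6(−0.4) + 2(+0.6) = -1.2Δ₀ = -1.2 × 11260 = -13512 cm⁻¹.
Tetrahedral: e⁴ t₂⁴, CFSE = 4(−0.6) + 4(+0.4) = -0.8Δₜ = -0.8 × (4/9) × 11260 = -4004 cm⁻¹.
OSPE = CFSE(oct) − CFSE(tet) = -13512 − (-4004) = -9508 cm⁻¹.

-9508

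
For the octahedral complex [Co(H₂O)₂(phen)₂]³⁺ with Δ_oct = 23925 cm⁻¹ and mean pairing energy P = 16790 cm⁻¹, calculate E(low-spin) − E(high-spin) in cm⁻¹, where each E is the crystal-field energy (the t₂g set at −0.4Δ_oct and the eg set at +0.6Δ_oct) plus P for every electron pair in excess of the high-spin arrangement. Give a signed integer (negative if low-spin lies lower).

-14270

Ligand charges: 2×(+0) from H₂O and 2×(+0) from phen sum to +0; with overall charge +3, Co is +3.
Co³⁺: group 9, so d-count = 9 − 3 = 6.
In the high-spin limit (t₂g⁴ eg²) the orbital term is -0.4Δ_oct = -9570 cm⁻¹, with no excess pairing.
Low-spin t₂g⁶ eg⁰ gives -2.4Δ_oct = -57420 cm⁻¹, but forming 2 extra pairs costs 2P = 33580 cm⁻¹, so E(LS) = -57420 + 33580 = -23840 cm⁻¹.
E(LS) − E(HS) = -23840 − (-9570) = -14270 cm⁻¹.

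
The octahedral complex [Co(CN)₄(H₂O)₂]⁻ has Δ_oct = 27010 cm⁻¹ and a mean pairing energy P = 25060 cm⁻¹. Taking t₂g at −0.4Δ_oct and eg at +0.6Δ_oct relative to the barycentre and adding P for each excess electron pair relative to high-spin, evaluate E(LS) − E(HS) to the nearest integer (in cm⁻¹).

Ligand charges: 4×(-1) from CN⁻ and 2×(+0) from H₂O sum to -4; with overall charge -1, Co is +3.
Co³⁺: group 9, so d-count = 9 − 3 = 6.
High-spin d⁶ fills as t₂g⁴ eg² with CFSE 4(−0.4) + 2(+0.6) = -0.4Δ_oct = -10804 cm⁻¹.
Low-spin t₂g⁶ eg⁰ gives -2.4Δ_oct = -64824 cm⁻¹, but forming 2 extra pairs costs 2P = 50120 cm⁻¹, so E(LS) = -64824 + 50120 = -14704 cm⁻¹.
E(LS) − E(HS) = -14704 − (-10804) = -3900 cm⁻¹.

-3900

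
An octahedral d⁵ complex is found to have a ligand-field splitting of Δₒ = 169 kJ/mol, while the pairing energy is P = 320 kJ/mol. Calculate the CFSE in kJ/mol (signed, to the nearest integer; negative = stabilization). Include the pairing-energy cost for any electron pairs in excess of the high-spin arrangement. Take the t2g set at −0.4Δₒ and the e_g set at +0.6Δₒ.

Since Δₒ = 169 kJ/mol < P = 320 kJ/mol, the complex adopts the high-spin configuration.
Filling d⁵ accordingly: t2g^3 e_g^2.
Orbital CFSE = 0.0Δₒ = 0.0 × 169 = 0 kJ/mol.
High-spin has no excess pairs, so no pairing correction applies.

0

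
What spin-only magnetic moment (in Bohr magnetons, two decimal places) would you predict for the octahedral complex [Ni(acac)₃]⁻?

2.83 Bohr magnetons

Each acac⁻ contributes -1; 3 × (-1) = -3. With overall charge -1, Ni is in the +2 oxidation state.
Ni sits in group 10; removing 2 electrons leaves Ni²⁺ with 10 − 2 = 8 d electrons.
For octahedral d⁸ the high- and low-spin configurations coincide.
Configuration: t₂g⁶ eg² → 2 unpaired electrons.
μ(spin-only) = √[2(2+2)] = √8 ≈ 2.83 Bohr magnetons.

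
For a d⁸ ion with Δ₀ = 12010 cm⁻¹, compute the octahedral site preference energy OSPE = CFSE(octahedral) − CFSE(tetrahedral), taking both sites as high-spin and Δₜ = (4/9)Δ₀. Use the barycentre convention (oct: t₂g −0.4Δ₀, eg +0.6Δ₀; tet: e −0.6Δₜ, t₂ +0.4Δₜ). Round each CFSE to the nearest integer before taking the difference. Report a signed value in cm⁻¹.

Octahedral (high-spin): t2g^6 e_g^2, CFSE = 6(−0.4) + 2(+0.6) = -1.2Δ₀ = -1.2 × 12010 = -14412 cm⁻¹.
In a tetrahedral site the filling is e^4 t2^4: CFSE(tet) = -0.8Δₜ = -0.8 × (4/9)(12010) = -4270 cm⁻¹.
Subtracting, OSPE = -14412 − (-4270) = -10142 cm⁻¹.

-10142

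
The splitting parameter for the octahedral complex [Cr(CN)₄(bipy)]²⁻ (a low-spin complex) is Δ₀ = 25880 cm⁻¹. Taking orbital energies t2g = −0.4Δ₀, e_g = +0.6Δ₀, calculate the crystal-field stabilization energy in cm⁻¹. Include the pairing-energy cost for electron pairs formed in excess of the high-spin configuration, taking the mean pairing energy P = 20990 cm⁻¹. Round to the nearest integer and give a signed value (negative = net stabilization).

Ligand charges: 4×(-1) from CN⁻ and 1×(+0) from bipy sum to -4; with overall charge -2, Cr is +2.
Group 6 minus oxidation state +2 gives a d⁴ configuration for Cr²⁺.
The d⁴ electrons fill as t2g^4 e_g^0.
The orbital stabilization is -1.6Δ₀ = -1.6 × 25880 = -41408 cm⁻¹.
Relative to high-spin t2g^3 e_g^1 (0 paired), the low-spin configuration has 1 additional pair, contributing +1 × 20990 = +20990 cm⁻¹.
Combining: -41408 + 20990 = -20418 cm⁻¹.

-20418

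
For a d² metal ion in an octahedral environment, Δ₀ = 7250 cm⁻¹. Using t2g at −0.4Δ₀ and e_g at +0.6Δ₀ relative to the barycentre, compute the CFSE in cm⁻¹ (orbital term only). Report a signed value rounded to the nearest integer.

-5800

The d² electrons fill as t2g^2 e_g^0.
CFSE(orbital) = 2×(-0.4Δ₀) + 0×(0.6Δ₀) = -0.8Δ₀; with Δ₀ = 7250 cm⁻¹ that is -5800 cm⁻¹.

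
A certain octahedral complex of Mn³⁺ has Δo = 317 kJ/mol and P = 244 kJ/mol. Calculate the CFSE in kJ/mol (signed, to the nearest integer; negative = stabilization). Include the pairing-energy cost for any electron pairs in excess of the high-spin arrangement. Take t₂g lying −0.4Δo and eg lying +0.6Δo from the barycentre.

Mn is in group 7, so Mn³⁺ is d⁴ (7 − 3 = 4).
Since Δo = 317 kJ/mol > P = 244 kJ/mol, the complex adopts the low-spin configuration.
Configuration: t₂g⁴ eg⁰.
Orbital CFSE = -1.6Δo = -1.6 × 317 = -507 kJ/mol.
Excess pairs vs high-spin: 1 − 0 = 1; pairing cost = +244 kJ/mol.
Net CFSE = -507 + 244 = -263 kJ/mol.

-263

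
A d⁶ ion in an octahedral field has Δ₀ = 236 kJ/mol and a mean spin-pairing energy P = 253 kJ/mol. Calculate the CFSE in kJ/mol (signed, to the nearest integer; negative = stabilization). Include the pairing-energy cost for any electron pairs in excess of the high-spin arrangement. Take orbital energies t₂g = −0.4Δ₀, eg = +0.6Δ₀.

Δ₀ < P, so pairing is avoided: the ground state is high-spin.
Filling d⁶ accordingly: t₂g⁴ eg².
Orbital CFSE = -0.4Δ₀ = -0.4 × 236 = -94 kJ/mol.
High-spin has no excess pairs, so no pairing correction applies.

-94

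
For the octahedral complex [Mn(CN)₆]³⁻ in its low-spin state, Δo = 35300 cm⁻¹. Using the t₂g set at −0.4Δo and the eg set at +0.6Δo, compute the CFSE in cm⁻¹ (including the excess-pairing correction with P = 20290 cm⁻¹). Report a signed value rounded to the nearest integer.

Each CN⁻ contributes -1; 6 × (-1) = -6. With overall charge -3, Mn is in the +3 oxidation state.
Mn is in group 7, so Mn³⁺ is d⁴ (7 − 3 = 4).
Electron filling gives t₂g⁴ eg⁰.
Orbital CFSE = 4(-0.4) + 0(0.6) = -1.6Δo = -1.6 × 35300 = -56480 cm⁻¹.
Relative to high-spin t₂g³ eg¹ (0 paired), the low-spin configuration has 1 additional pair, contributing +1 × 20290 = +20290 cm⁻¹.
Net CFSE = -56480 + 20290 = -36190 cm⁻¹.

-36190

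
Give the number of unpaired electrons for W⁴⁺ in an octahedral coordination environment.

W is in group 6, so W⁴⁺ is d² (6 − 4 = 2).
Configuration: t₂g² eg⁰, giving 2 unpaired electrons.

2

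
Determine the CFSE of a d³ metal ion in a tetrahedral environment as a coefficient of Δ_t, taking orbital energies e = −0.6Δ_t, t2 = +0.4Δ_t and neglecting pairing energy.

-0.8 Δ_t

Tetrahedral fields are weak (Δₜ ≈ 4/9 Δₒ), so electrons fill high-spin.
Configuration: e^2 t2^1.
CFSE = 2(-0.6Δ_t) + 1(0.4Δ_t) = -1.2Δ_t + 0.4Δ_t = -0.8Δ_t.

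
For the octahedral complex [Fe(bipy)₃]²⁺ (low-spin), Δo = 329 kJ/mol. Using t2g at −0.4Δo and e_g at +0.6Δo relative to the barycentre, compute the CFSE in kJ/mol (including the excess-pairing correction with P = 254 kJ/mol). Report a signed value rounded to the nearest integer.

-282

bipy is neutral, so the +2 overall charge sits on Fe: oxidation state +2.
Fe sits in group 8; removing 2 electrons leaves Fe²⁺ with 8 − 2 = 6 d electrons.
Configuration: t2g^6 e_g^0.
CFSE(orbital) = 6×(-0.4Δo) + 0×(0.6Δo) = -2.4Δo; with Δo = 329 kJ/mol that is -790 kJ/mol.
Pairing penalty: 3 pairs vs 1 in the high-spin reference → 2 extra × P = 508 kJ/mol.
Combining: -790 + 508 = -282 kJ/mol.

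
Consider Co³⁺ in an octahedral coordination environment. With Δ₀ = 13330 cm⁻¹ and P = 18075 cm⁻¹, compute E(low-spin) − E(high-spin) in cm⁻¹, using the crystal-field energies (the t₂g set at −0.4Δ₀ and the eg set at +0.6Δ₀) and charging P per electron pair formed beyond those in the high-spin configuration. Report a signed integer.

Co³⁺: group 9, so d-count = 9 − 3 = 6.
High-spin d⁶ fills as t₂g⁴ eg² with CFSE 4(−0.4) + 2(+0.6) = -0.4Δ₀ = -5332 cm⁻¹.
Low-spin: t₂g⁶ eg⁰, orbital CFSE = -2.4Δ₀ = -31992 cm⁻¹; plus 2 excess pairs × P = +36150 cm⁻¹; total 4158 cm⁻¹.
Thus E(LS) − E(HS) = 9490 cm⁻¹.

9490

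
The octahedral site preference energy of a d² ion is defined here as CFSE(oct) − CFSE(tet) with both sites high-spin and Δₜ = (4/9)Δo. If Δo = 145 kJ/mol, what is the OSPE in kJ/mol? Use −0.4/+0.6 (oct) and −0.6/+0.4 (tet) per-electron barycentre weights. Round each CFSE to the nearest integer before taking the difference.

-39

In an octahedral site d² (HS) is t2g^2 e_g^0, giving CFSE(oct) = -0.8Δo = -116 kJ/mol.
Tetrahedral e^2 t2^0 gives -1.2Δₜ = -1.2 × (4/9) × 145 = -77 kJ/mol.
Subtracting, OSPE = -116 − (-77) = -39 kJ/mol.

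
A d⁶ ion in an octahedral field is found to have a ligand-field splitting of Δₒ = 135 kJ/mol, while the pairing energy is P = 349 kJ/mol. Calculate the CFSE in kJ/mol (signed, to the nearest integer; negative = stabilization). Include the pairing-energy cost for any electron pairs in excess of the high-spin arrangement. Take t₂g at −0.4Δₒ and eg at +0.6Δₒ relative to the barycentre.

Δₒ < P, so pairing is avoided: the ground state is high-spin.
Filling d⁶ accordingly: t₂g⁴ eg².
Orbital CFSE = -0.4Δₒ = -0.4 × 135 = -54 kJ/mol.
High-spin has no excess pairs, so no pairing correction applies.

-54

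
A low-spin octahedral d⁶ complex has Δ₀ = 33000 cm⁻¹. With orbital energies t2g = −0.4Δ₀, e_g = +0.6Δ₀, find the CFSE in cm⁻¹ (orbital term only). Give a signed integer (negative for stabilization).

Electron filling gives t2g^6 e_g^0.
CFSE(orbital) = 6×(-0.4Δ₀) + 0×(0.6Δ₀) = -2.4Δ₀; with Δ₀ = 33000 cm⁻¹ that is -79200 cm⁻¹.

-79200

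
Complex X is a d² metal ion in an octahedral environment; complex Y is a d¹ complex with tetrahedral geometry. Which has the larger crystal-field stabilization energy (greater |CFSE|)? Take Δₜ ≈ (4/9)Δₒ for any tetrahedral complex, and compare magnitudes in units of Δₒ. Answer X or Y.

X

X: t₂g² eg⁰, CFSE = -0.8Δₒ.
Y: Tetrahedral splitting is small, so the complex is high-spin; e¹ t₂⁰, CFSE = -0.6Δₜ ≈ -0.27Δₒ.
So X has the larger |CFSE|.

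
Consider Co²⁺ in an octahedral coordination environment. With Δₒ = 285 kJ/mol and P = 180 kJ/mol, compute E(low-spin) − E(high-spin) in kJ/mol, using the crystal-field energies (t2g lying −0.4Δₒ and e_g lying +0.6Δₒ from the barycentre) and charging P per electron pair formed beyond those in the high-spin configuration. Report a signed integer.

-105

Co sits in group 9; removing 2 electrons leaves Co²⁺ with 9 − 2 = 7 d electrons.
In the high-spin limit (t2g^5 e_g^2) the orbital term is -0.8Δₒ = -228 kJ/mol, with no excess pairing.
Low-spin: t2g^6 e_g^1, orbital CFSE = -1.8Δₒ = -513 kJ/mol; plus 1 excess pair × P = +180 kJ/mol; total -333 kJ/mol.
Thus E(LS) − E(HS) = -105 kJ/mol.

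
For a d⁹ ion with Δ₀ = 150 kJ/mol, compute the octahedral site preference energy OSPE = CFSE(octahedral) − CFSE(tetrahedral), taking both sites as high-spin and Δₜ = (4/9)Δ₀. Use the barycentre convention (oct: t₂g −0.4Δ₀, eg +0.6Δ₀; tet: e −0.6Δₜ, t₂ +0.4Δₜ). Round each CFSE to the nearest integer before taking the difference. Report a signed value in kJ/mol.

-63

Octahedral (high-spin): t₂g⁶ eg³, CFSE = 6(−0.4) + 3(+0.6) = -0.6Δ₀ = -0.6 × 150 = -90 kJ/mol.
Tetrahedral: e⁴ t₂⁵, CFSE = 4(−0.6) + 5(+0.4) = -0.4Δₜ = -0.4 × (4/9) × 150 = -27 kJ/mol.
Subtracting, OSPE = -90 − (-27) = -63 kJ/mol.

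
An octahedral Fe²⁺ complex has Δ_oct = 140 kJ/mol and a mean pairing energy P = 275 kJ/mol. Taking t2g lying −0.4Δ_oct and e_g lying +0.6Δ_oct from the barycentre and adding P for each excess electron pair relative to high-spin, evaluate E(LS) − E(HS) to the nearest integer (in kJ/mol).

270

Fe is in group 8, so Fe²⁺ is d⁶ (8 − 2 = 6).
High-spin: t2g^4 e_g^2, CFSE = -0.4Δ_oct = -56 kJ/mol.
Low-spin: t2g^6 e_g^0, orbital CFSE = -2.4Δ_oct = -336 kJ/mol; plus 2 excess pairs × P = +550 kJ/mol; total 214 kJ/mol.
The difference is 214 − (-56) = 270 kJ/mol, so high-spin lies lower.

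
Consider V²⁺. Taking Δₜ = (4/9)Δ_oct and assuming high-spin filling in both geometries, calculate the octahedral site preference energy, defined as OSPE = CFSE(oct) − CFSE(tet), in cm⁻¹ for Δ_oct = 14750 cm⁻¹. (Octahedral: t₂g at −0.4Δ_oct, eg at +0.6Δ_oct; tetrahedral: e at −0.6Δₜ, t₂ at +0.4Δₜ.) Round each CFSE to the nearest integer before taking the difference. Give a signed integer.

V²⁺: group 5, so d-count = 5 − 2 = 3.
Octahedral (high-spin): t₂g³ eg⁰, CFSE = 3(−0.4) + 0(+0.6) = -1.2Δ_oct = -1.2 × 14750 = -17700 cm⁻¹.
In a tetrahedral site the filling is e² t₂¹: CFSE(tet) = -0.8Δₜ = -0.8 × (4/9)(14750) = -5244 cm⁻¹.
OSPE = -17700 − (-5244) = -12456 cm⁻¹.

-12456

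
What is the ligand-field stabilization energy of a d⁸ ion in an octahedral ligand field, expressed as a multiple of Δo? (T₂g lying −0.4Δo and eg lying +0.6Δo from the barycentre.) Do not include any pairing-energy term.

Configuration: t₂g⁶ eg².
CFSE = 6(-0.4Δo) + 2(0.6Δo) = -2.4Δo + 1.2Δo = -1.2Δo.

-1.2 Δo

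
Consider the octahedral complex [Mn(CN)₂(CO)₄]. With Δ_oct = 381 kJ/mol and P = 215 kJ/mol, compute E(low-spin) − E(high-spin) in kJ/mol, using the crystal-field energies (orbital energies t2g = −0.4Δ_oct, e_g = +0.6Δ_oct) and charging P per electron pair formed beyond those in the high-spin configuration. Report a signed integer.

-332

Ligand charges: 2×(-1) from CN⁻ and 4×(+0) from CO sum to -2; with overall charge +0, Mn is +2.
Group 7 minus oxidation state +2 gives a d⁵ configuration for Mn²⁺.
High-spin: t2g^3 e_g^2, CFSE = 0.0Δ_oct = 0 kJ/mol.
Low-spin: t2g^5 e_g^0, orbital CFSE = -2.0Δ_oct = -762 kJ/mol; plus 2 excess pairs × P = +430 kJ/mol; total -332 kJ/mol.
Thus E(LS) − E(HS) = -332 kJ/mol.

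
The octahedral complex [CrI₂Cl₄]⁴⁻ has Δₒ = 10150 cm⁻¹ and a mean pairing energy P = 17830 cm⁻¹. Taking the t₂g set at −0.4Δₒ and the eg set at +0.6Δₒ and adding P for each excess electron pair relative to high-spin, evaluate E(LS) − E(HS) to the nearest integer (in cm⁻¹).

Ligand charges: 2×(-1) from I⁻ and 4×(-1) from Cl⁻ sum to -6; with overall charge -4, Cr is +2.
Cr is in group 6, so Cr²⁺ is d⁴ (6 − 2 = 4).
In the high-spin limit (t₂g³ eg¹) the orbital term is -0.6Δₒ = -6090 cm⁻¹, with no excess pairing.
Low-spin: t₂g⁴ eg⁰, orbital CFSE = -1.6Δₒ = -16240 cm⁻¹; plus 1 excess pair × P = +17830 cm⁻¹; total 1590 cm⁻¹.
The difference is 1590 − (-6090) = 7680 cm⁻¹, so high-spin lies lower.

7680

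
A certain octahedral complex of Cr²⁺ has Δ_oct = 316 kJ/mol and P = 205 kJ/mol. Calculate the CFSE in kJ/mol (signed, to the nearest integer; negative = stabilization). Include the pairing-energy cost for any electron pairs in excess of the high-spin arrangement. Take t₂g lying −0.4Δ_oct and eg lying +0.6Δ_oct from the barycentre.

Group 6 minus oxidation state +2 gives a d⁴ configuration for Cr²⁺.
Since Δ_oct = 316 kJ/mol > P = 205 kJ/mol, the complex adopts the low-spin configuration.
Filling d⁴ accordingly: t₂g⁴ eg⁰.
Orbital CFSE = -1.6Δ_oct = -1.6 × 316 = -506 kJ/mol.
Excess pairs vs high-spin: 1 − 0 = 1; pairing cost = +205 kJ/mol.
Net CFSE = -506 + 205 = -301 kJ/mol.

-301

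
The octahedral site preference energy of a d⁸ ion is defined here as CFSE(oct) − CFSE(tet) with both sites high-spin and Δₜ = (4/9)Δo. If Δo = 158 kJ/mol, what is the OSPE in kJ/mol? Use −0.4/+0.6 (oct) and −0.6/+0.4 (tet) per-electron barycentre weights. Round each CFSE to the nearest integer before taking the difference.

In an octahedral site d⁸ (HS) is t₂g⁶ eg², giving CFSE(oct) = -1.2Δo = -190 kJ/mol.
Tetrahedral: e⁴ t₂⁴, CFSE = 4(−0.6) + 4(+0.4) = -0.8Δₜ = -0.8 × (4/9) × 158 = -56 kJ/mol.
Subtracting, OSPE = -190 − (-56) = -134 kJ/mol.

-134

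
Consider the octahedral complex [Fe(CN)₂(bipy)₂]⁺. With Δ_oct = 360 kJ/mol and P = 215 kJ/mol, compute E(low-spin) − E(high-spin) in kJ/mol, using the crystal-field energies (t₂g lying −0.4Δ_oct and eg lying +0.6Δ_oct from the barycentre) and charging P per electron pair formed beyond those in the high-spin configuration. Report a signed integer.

-290

Ligand charges: 2×(-1) from CN⁻ and 2×(+0) from bipy sum to -2; with overall charge +1, Fe is +3.
Fe sits in group 8; removing 3 electrons leaves Fe³⁺ with 8 − 3 = 5 d electrons.
In the high-spin limit (t₂g³ eg²) the orbital term is 0.0Δ_oct = 0 kJ/mol, with no excess pairing.
For low-spin the configuration is t₂g⁵ eg⁰: orbital energy -2.0 × 360 = -720 kJ/mol, and 2 additional pairs relative to high-spin add 430 kJ/mol, giving -290 kJ/mol.
The difference is -290 − (0) = -290 kJ/mol, so low-spin lies lower.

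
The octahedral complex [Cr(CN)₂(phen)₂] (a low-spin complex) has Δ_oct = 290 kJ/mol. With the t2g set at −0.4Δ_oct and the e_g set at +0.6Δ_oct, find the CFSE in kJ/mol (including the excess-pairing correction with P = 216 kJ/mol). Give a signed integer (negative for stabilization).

Ligand charges: 2×(-1) from CN⁻ and 2×(+0) from phen sum to -2; with overall charge +0, Cr is +2.
Cr²⁺: group 6, so d-count = 6 − 2 = 4.
The d⁴ electrons fill as t2g^4 e_g^0.
Orbital CFSE = 4(-0.4) + 0(0.6) = -1.6Δ_oct = -1.6 × 290 = -464 kJ/mol.
High-spin d⁴ would be t2g^3 e_g^1 with 0 pairs; low-spin has 1, so 1 excess pair costs +1P = +216 kJ/mol.
Overall CFSE = -464 + 216 = -248 kJ/mol.

-248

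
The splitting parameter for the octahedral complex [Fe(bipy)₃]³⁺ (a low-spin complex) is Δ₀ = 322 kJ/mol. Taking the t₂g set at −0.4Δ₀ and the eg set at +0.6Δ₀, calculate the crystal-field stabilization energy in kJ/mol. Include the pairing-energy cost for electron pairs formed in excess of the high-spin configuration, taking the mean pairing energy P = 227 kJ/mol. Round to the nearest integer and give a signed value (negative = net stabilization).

bipy is neutral, so the +3 overall charge sits on Fe: oxidation state +3.
Fe³⁺: group 8, so d-count = 8 − 3 = 5.
Configuration: t₂g⁵ eg⁰.
Orbital CFSE = 5(-0.4) + 0(0.6) = -2.0Δ₀ = -2.0 × 322 = -644 kJ/mol.
Relative to high-spin t₂g³ eg² (0 paired), the low-spin configuration has 2 additional pairs, contributing +2 × 227 = +454 kJ/mol.
Combining: -644 + 454 = -190 kJ/mol.

-190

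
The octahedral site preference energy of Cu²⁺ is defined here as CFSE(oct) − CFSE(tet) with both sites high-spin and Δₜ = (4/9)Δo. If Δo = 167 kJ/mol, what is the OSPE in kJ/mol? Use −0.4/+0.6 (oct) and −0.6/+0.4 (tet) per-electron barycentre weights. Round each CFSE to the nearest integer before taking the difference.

Cu²⁺: group 11, so d-count = 11 − 2 = 9.
Octahedral high-spin t2g^6 e_g^3: CFSE = -0.6 × 167 = -100 kJ/mol.
Tetrahedral e^4 t2^5 gives -0.4Δₜ = -0.4 × (4/9) × 167 = -30 kJ/mol.
OSPE = -100 − (-30) = -70 kJ/mol.

-70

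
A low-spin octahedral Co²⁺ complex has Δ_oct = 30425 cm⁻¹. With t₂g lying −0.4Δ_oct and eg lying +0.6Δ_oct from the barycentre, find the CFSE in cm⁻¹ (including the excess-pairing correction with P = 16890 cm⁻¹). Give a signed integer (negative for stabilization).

Group 9 minus oxidation state +2 gives a d⁷ configuration for Co²⁺.
Configuration: t₂g⁶ eg¹.
The orbital stabilization is -1.8Δ_oct = -1.8 × 30425 = -54765 cm⁻¹.
High-spin d⁷ would be t₂g⁵ eg² with 2 pairs; low-spin has 3, so 1 excess pair costs +1P = +16890 cm⁻¹.
Combining: -54765 + 16890 = -37875 cm⁻¹.

-37875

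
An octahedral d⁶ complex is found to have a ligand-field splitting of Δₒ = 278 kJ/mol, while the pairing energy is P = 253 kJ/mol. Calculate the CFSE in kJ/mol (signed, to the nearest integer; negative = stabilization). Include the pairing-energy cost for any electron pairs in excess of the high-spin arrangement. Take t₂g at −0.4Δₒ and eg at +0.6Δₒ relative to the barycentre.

With Δₒ > P the complex is low-spin.
Configuration: t₂g⁶ eg⁰.
Orbital CFSE = -2.4Δₒ = -2.4 × 278 = -667 kJ/mol.
Excess pairs vs high-spin: 3 − 1 = 2; pairing cost = +506 kJ/mol.
Net CFSE = -667 + 506 = -161 kJ/mol.

-161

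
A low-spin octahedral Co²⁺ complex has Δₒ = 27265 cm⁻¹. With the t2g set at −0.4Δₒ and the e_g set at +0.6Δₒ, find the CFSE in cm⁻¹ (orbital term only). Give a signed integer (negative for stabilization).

Co is in group 9, so Co²⁺ is d⁷ (9 − 2 = 7).
Configuration: t2g^6 e_g^1.
The orbital stabilization is -1.8Δₒ = -1.8 × 27265 = -49077 cm⁻¹.

-49077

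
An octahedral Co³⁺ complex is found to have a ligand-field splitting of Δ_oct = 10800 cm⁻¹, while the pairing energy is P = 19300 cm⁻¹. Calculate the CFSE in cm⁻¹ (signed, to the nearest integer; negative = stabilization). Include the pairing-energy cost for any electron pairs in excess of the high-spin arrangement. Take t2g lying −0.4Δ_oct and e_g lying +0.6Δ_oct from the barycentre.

Co sits in group 9; removing 3 electrons leaves Co³⁺ with 9 − 3 = 6 d electrons.
Here Δ_oct < P (10800 < 19300), so the high-spin state is favoured.
Configuration: t2g^4 e_g^2.
Orbital CFSE = -0.4Δ_oct = -0.4 × 10800 = -4320 cm⁻¹.
High-spin has no excess pairs, so no pairing correction applies.

-4320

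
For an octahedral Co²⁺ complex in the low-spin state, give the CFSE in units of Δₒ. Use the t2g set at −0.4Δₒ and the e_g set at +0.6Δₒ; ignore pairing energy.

-1.8 Δₒ

Co is in group 9, so Co²⁺ is d⁷ (9 − 2 = 7).
Configuration: t2g^6 e_g^1.
CFSE = 6(-0.4Δₒ) + 1(0.6Δₒ) = -2.4Δₒ + 0.6Δₒ = -1.8Δₒ.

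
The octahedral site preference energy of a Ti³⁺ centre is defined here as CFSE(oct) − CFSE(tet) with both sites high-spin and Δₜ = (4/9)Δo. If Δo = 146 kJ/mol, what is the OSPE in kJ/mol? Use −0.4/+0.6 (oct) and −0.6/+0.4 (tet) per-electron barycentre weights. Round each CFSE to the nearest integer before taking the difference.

Group 4 minus oxidation state +3 gives a d¹ configuration for Ti³⁺.
Octahedral (high-spin): t2g^1 e_g^0, CFSE = 1(−0.4) + 0(+0.6) = -0.4Δo = -0.4 × 146 = -58 kJ/mol.
In a tetrahedral site the filling is e^1 t2^0: CFSE(tet) = -0.6Δₜ = -0.6 × (4/9)(146) = -39 kJ/mol.
Subtracting, OSPE = -58 − (-39) = -19 kJ/mol.

-19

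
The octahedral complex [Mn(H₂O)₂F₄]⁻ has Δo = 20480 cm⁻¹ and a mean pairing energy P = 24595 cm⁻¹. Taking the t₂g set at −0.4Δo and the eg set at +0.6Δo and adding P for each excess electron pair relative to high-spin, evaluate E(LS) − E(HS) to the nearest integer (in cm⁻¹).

4115

Ligand charges: 2×(+0) from H₂O and 4×(-1) from F⁻ sum to -4; with overall charge -1, Mn is +3.
Mn is in group 7, so Mn³⁺ is d⁴ (7 − 3 = 4).
High-spin: t₂g³ eg¹, CFSE = -0.6Δo = -12288 cm⁻¹.
Low-spin: t₂g⁴ eg⁰, orbital CFSE = -1.6Δo = -32768 cm⁻¹; plus 1 excess pair × P = +24595 cm⁻¹; total -8173 cm⁻¹.
E(LS) − E(HS) = -8173 − (-12288) = 4115 cm⁻¹.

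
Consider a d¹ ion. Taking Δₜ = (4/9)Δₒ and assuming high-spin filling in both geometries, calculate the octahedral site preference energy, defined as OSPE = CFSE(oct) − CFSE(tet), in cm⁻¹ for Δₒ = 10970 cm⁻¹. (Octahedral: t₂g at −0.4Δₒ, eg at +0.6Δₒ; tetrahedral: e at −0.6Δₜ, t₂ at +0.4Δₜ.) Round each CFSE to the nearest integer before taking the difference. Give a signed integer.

-1463

Octahedral (high-spin): t₂g¹ eg⁰, CFSE = 1(−0.4) + 0(+0.6) = -0.4Δₒ = -0.4 × 10970 = -4388 cm⁻¹.
Tetrahedral e¹ t₂⁰ gives -0.6Δₜ = -0.6 × (4/9) × 10970 = -2925 cm⁻¹.
OSPE = CFSE(oct) − CFSE(tet) = -4388 − (-2925) = -1463 cm⁻¹.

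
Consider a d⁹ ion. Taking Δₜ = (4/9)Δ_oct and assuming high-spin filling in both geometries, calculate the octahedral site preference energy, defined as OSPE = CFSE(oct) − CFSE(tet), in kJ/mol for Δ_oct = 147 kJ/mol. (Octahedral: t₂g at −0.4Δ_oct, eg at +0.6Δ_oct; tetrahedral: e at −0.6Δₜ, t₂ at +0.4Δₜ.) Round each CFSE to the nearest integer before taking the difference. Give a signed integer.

-62

In an octahedral site d⁹ (HS) is t2g^6 e_g^3, giving CFSE(oct) = -0.6Δ_oct = -88 kJ/mol.
Tetrahedral e^4 t2^5 gives -0.4Δₜ = -0.4 × (4/9) × 147 = -26 kJ/mol.
OSPE = CFSE(oct) − CFSE(tet) = -88 − (-26) = -62 kJ/mol.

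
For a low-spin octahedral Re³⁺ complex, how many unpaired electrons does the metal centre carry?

Re sits in group 7; removing 3 electrons leaves Re³⁺ with 7 − 3 = 4 d electrons.
Configuration: t₂g⁴ eg⁰, giving 2 unpaired electrons.

2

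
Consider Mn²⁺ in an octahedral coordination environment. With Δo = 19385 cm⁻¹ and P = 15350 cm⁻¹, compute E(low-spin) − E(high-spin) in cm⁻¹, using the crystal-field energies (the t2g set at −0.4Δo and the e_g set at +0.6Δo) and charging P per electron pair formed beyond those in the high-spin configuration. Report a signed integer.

Group 7 minus oxidation state +2 gives a d⁵ configuration for Mn²⁺.
High-spin: t2g^3 e_g^2, CFSE = 0.0Δo = 0 cm⁻¹.
Low-spin t2g^5 e_g^0 gives -2.0Δo = -38770 cm⁻¹, but forming 2 extra pairs costs 2P = 30700 cm⁻¹, so E(LS) = -38770 + 30700 = -8070 cm⁻¹.
The difference is -8070 − (0) = -8070 cm⁻¹, so low-spin lies lower.

-8070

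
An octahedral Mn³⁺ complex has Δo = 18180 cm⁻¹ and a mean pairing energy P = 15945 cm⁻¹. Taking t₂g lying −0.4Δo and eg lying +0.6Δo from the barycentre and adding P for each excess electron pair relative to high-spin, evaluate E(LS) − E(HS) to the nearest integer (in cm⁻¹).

Mn is in group 7, so Mn³⁺ is d⁴ (7 − 3 = 4).
High-spin: t₂g³ eg¹, CFSE = -0.6Δo = -10908 cm⁻¹.
Low-spin: t₂g⁴ eg⁰, orbital CFSE = -1.6Δo = -29088 cm⁻¹; plus 1 excess pair × P = +15945 cm⁻¹; total -13143 cm⁻¹.
Thus E(LS) − E(HS) = -2235 cm⁻¹.

-2235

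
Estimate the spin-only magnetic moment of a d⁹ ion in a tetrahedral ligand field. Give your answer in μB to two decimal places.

With tetrahedral geometry the complex is necessarily high-spin.
Configuration: e^4 t2^5 → 1 unpaired electron.
μ(spin-only) = √[1(1+2)] = √3 ≈ 1.73 μB.

1.73 μB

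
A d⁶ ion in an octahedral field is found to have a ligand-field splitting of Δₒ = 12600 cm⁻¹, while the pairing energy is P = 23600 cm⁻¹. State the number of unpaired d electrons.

Here Δₒ < P (12600 < 23600), so the high-spin state is favoured.
Configuration: t2g^4 e_g^2.
Unpaired electrons: 4.

4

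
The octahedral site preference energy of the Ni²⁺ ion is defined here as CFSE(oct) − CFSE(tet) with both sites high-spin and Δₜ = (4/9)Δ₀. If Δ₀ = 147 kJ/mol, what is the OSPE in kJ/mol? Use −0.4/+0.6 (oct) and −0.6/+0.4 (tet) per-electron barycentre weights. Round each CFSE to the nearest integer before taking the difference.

Ni sits in group 10; removing 2 electrons leaves Ni²⁺ with 10 − 2 = 8 d electrons.
Octahedral (high-spin): t2g^6 e_g^2, CFSE = 6(−0.4) + 2(+0.6) = -1.2Δ₀ = -1.2 × 147 = -176 kJ/mol.
Tetrahedral: e^4 t2^4, CFSE = 4(−0.6) + 4(+0.4) = -0.8Δₜ = -0.8 × (4/9) × 147 = -52 kJ/mol.
OSPE = CFSE(oct) − CFSE(tet) = -176 − (-52) = -124 kJ/mol.

-124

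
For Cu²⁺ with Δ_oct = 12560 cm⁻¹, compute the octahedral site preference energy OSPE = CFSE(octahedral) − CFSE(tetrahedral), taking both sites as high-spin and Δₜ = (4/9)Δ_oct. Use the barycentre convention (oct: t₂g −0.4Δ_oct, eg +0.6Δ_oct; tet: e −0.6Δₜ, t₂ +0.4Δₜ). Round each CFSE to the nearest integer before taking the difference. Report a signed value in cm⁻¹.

Group 11 minus oxidation state +2 gives a d⁹ configuration for Cu²⁺.
In an octahedral site d⁹ (HS) is t2g^6 e_g^3, giving CFSE(oct) = -0.6Δ_oct = -7536 cm⁻¹.
In a tetrahedral site the filling is e^4 t2^5: CFSE(tet) = -0.4Δₜ = -0.4 × (4/9)(12560) = -2233 cm⁻¹.
Subtracting, OSPE = -7536 − (-2233) = -5303 cm⁻¹.

-5303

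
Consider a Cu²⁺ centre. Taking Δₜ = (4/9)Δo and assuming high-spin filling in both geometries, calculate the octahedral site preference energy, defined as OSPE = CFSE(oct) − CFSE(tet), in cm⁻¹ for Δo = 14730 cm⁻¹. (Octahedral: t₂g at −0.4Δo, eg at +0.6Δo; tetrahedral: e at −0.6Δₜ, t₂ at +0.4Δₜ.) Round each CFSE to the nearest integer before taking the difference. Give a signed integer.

Cu sits in group 11; removing 2 electrons leaves Cu²⁺ with 11 − 2 = 9 d electrons.
Octahedral (high-spin): t₂g⁶ eg³, CFSE = 6(−0.4) + 3(+0.6) = -0.6Δo = -0.6 × 14730 = -8838 cm⁻¹.
Tetrahedral: e⁴ t₂⁵, CFSE = 4(−0.6) + 5(+0.4) = -0.4Δₜ = -0.4 × (4/9) × 14730 = -2619 cm⁻¹.
OSPE = CFSE(oct) − CFSE(tet) = -8838 − (-2619) = -6219 cm⁻¹.

-6219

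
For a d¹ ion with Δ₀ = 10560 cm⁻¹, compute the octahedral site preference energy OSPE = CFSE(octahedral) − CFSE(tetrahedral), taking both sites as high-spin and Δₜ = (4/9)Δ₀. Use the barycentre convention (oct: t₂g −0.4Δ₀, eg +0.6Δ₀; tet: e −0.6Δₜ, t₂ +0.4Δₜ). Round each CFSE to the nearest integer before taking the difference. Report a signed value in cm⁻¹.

Octahedral (high-spin): t₂g¹ eg⁰, CFSE = 1(−0.4) + 0(+0.6) = -0.4Δ₀ = -0.4 × 10560 = -4224 cm⁻¹.
Tetrahedral: e¹ t₂⁰, CFSE = 1(−0.6) + 0(+0.4) = -0.6Δₜ = -0.6 × (4/9) × 10560 = -2816 cm⁻¹.
OSPE = CFSE(oct) − CFSE(tet) = -4224 − (-2816) = -1408 cm⁻¹.

-1408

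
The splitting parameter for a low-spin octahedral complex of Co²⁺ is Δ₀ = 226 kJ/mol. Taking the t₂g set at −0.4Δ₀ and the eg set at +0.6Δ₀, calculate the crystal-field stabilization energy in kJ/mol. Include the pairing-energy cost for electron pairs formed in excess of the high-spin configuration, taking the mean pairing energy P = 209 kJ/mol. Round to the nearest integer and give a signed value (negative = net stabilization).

Co is in group 9, so Co²⁺ is d⁷ (9 − 2 = 7).
Electron filling gives t₂g⁶ eg¹.
Orbital CFSE = 6(-0.4) + 1(0.6) = -1.8Δ₀ = -1.8 × 226 = -407 kJ/mol.
High-spin d⁷ would be t₂g⁵ eg² with 2 pairs; low-spin has 3, so 1 excess pair costs +1P = +209 kJ/mol.
Overall CFSE = -407 + 209 = -198 kJ/mol.

-198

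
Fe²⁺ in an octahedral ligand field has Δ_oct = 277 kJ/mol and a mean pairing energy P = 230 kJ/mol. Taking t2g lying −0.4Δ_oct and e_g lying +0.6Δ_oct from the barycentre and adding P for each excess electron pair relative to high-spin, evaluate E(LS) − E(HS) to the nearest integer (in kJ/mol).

-94

Fe sits in group 8; removing 2 electrons leaves Fe²⁺ with 8 − 2 = 6 d electrons.
High-spin: t2g^4 e_g^2, CFSE = -0.4Δ_oct = -111 kJ/mol.
Low-spin: t2g^6 e_g^0, orbital CFSE = -2.4Δ_oct = -665 kJ/mol; plus 2 excess pairs × P = +460 kJ/mol; total -205 kJ/mol.
E(LS) − E(HS) = -205 − (-111) = -94 kJ/mol.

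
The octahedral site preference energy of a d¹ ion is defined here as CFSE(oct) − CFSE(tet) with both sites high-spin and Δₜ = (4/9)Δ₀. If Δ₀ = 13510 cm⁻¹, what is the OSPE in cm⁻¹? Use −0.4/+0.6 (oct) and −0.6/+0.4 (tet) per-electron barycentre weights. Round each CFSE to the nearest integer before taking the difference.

In an octahedral site d¹ (HS) is t2g^1 e_g^0, giving CFSE(oct) = -0.4Δ₀ = -5404 cm⁻¹.
Tetrahedral: e^1 t2^0, CFSE = 1(−0.6) + 0(+0.4) = -0.6Δₜ = -0.6 × (4/9) × 13510 = -3603 cm⁻¹.
Subtracting, OSPE = -5404 − (-3603) = -1801 cm⁻¹.

-1801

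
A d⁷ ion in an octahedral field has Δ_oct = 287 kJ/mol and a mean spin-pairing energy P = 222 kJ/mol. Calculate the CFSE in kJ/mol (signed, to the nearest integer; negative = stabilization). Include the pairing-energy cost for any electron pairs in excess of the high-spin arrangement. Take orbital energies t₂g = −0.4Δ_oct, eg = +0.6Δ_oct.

-295

Δ_oct > P, so pairing is preferred: the ground state is low-spin.
That gives t₂g⁶ eg¹.
Orbital CFSE = -1.8Δ_oct = -1.8 × 287 = -517 kJ/mol.
Excess pairs vs high-spin: 3 − 2 = 1; pairing cost = +222 kJ/mol.
Net CFSE = -517 + 222 = -295 kJ/mol.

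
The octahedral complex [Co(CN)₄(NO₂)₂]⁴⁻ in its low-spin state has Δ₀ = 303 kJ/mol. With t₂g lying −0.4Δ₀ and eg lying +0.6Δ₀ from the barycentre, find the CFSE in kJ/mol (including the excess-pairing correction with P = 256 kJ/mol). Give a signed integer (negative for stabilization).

-289

Ligand charges: 4×(-1) from CN⁻ and 2×(-1) from NO₂⁻ sum to -6; with overall charge -4, Co is +2.
Co is in group 9, so Co²⁺ is d⁷ (9 − 2 = 7).
The d⁷ electrons fill as t₂g⁶ eg¹.
CFSE(orbital) = 6×(-0.4Δ₀) + 1×(0.6Δ₀) = -1.8Δ₀; with Δ₀ = 303 kJ/mol that is -545 kJ/mol.
High-spin d⁷ would be t₂g⁵ eg² with 2 pairs; low-spin has 3, so 1 excess pair costs +1P = +256 kJ/mol.
Overall CFSE = -545 + 256 = -289 kJ/mol.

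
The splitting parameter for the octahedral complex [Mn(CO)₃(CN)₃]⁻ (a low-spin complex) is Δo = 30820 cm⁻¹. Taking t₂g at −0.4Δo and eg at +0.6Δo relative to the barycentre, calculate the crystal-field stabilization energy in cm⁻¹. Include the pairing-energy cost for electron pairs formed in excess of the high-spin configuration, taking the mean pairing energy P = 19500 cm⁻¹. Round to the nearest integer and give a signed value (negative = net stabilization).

Ligand charges: 3×(+0) from CO and 3×(-1) from CN⁻ sum to -3; with overall charge -1, Mn is +2.
Group 7 minus oxidation state +2 gives a d⁵ configuration for Mn²⁺.
Configuration: t₂g⁵ eg⁰.
CFSE(orbital) = 5×(-0.4Δo) + 0×(0.6Δo) = -2.0Δo; with Δo = 30820 cm⁻¹ that is -61640 cm⁻¹.
High-spin d⁵ would be t₂g³ eg² with 0 pairs; low-spin has 2, so 2 excess pairs cost +2P = +39000 cm⁻¹.
Combining: -61640 + 39000 = -22640 cm⁻¹.

-22640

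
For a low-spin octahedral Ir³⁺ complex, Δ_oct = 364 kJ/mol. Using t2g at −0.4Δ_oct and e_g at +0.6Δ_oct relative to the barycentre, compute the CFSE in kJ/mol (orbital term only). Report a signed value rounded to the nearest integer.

Group 9 minus oxidation state +3 gives a d⁶ configuration for Ir³⁺.
The d⁶ electrons fill as t2g^6 e_g^0.
Orbital CFSE = 6(-0.4) + 0(0.6) = -2.4Δ_oct = -2.4 × 364 = -874 kJ/mol.

-874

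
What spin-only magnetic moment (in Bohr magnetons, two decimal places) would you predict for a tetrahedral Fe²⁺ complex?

Group 8 minus oxidation state +2 gives a d⁶ configuration for Fe²⁺.
Tetrahedral fields are weak (Δₜ ≈ 4/9 Δₒ), so electrons fill high-spin.
Configuration: e^3 t2^3 → 4 unpaired electrons.
μ(spin-only) = √[4(4+2)] = √24 ≈ 4.90 Bohr magnetons.

4.90 Bohr magnetons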